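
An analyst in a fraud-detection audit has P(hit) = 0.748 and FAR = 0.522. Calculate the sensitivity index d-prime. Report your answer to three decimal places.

z(H) = z(0.748) = 0.6682
z(FA) = z(0.522) = 0.0552
d' = z(H) − z(FA) = 0.6682 − 0.0552 = 0.6130

d-prime = 0.613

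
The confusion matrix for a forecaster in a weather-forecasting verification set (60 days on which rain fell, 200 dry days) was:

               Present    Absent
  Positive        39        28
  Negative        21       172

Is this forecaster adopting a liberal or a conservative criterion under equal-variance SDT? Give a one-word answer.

conservative

z(H) = 0.385, z(FA) = -1.080
c = −½·(z(H) + z(FA)) = 0.3475
c > 0 → conservative criterion (biased toward responding “no”).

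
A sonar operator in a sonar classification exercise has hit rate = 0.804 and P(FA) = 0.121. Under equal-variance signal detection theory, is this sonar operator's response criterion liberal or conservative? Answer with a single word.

conservative

z(H) = 0.856, z(FA) = -1.170
c = −½·(z(H) + z(FA)) = 0.157
c > 0 → conservative criterion (biased toward responding “no”).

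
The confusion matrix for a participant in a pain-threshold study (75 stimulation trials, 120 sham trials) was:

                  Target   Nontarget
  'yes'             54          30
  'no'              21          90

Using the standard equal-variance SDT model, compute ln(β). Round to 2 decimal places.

H = 54/75 = 0.7200
FA = 30/120 = 0.2500
Φ⁻¹(H) = 0.583
Φ⁻¹(FA) = -0.674
ln β = −½·[z(H)² − z(FA)²] = −0.5 × (0.340 − 0.454) = 0.057

ln β = 0.06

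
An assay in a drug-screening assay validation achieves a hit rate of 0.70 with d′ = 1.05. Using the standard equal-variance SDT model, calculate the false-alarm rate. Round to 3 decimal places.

z(hit rate) = z(0.70) = 0.5244
z(FA) = z(H) − d' = 0.5244 − 1.05 = -0.5256
false-alarm rate = Φ(-0.5256) = 0.2996

false-alarm rate = 0.300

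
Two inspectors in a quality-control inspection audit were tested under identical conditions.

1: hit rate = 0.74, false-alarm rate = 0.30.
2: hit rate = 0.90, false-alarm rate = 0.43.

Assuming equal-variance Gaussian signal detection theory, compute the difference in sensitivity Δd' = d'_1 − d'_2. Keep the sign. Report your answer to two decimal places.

1: z(0.74) = 0.643, z(0.30) = -0.524, d' = 1.167
2: z(0.90) = 1.282, z(0.43) = -0.176, d' = 1.458
Δd' = d'_1 − d'_2 = 1.167 − 1.458 = -0.291
2 has the higher sensitivity.

Δd' = -0.29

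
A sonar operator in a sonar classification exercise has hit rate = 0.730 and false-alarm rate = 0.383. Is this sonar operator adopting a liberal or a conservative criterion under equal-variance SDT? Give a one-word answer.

liberal

z(H) = 0.613, z(FA) = -0.298
c = −½·(z(H) + z(FA)) = -0.1575
c < 0 → liberal criterion (biased toward responding “yes”).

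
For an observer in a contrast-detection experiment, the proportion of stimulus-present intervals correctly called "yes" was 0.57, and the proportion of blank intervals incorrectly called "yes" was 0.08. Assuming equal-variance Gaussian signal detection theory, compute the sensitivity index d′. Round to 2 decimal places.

d′ = 1.58

z(0.57) = 0.1764, z(0.08) = -1.4051
d' = z(H) − z(FA) = 0.1764 − (-1.4051) = 1.5815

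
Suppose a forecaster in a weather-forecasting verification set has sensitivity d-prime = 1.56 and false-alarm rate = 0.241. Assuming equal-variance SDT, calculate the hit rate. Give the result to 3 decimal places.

hit rate = 0.804

z(false-alarm rate) = z(0.241) = -0.7031
z(H) = z(FA) + d' = -0.7031 + 1.56 = 0.8569
hit rate = Φ(0.8569) = 0.8042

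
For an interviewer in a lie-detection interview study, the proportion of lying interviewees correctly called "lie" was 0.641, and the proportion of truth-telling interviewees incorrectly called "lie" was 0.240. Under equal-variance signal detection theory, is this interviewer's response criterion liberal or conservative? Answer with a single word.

z(H) = 0.361, z(FA) = -0.706
c = −½·(z(H) + z(FA)) = 0.1725
c > 0 → conservative criterion (biased toward responding “no”).

conservative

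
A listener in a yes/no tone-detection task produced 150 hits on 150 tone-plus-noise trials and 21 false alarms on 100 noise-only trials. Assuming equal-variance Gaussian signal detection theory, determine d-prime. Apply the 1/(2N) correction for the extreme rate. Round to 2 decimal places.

d-prime = 3.52

The hit rate is 150/150 = 1, so apply the 1/(2N) correction: H → 1 − 1/(2·150) = 0.99667.
z(H) = z(0.99667) = 2.713
z(FA) = z(0.21000) = -0.806
d' = 2.713 − (-0.806) = 3.519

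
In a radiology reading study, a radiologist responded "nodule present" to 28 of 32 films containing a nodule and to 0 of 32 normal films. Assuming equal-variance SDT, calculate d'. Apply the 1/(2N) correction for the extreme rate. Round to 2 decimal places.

The false-alarm rate is 0/32 = 0, so apply the 1/(2N) correction: FA → 1/(2·32) = 0.01562.
z(H) = z(0.87500) = 1.150
z(FA) = z(0.01562) = -2.154
d' = 1.150 − (-2.154) = 3.304

d' = 3.30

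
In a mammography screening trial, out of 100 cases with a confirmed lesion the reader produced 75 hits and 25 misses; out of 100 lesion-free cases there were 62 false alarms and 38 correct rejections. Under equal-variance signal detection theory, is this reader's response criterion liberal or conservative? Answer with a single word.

z(H) = 0.674, z(FA) = 0.305
c = −½·(z(H) + z(FA)) = -0.4895
c < 0 → liberal criterion (biased toward responding “yes”).

liberal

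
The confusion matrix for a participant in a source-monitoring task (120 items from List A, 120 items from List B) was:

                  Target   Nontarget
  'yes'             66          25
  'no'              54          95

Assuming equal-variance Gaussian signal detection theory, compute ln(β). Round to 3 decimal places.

ln β = 0.322

H = 66/120 = 0.5500
FA = 25/120 = 0.2083
z(H) = z(0.5500) = 0.1257
z(FA) = z(0.2083) = -0.8123
ln β = −½·[z(H)² − z(FA)²] = −0.5 × (0.0158 − 0.6598) = 0.3220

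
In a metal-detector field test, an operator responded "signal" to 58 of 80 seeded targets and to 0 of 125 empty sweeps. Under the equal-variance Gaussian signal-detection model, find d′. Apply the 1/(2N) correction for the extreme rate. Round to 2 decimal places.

d′ = 3.25

The false-alarm rate is 0/125 = 0, so apply the 1/(2N) correction: FA → 1/(2·125) = 0.00400.
z(H) = z(0.72500) = 0.598
z(FA) = z(0.00400) = -2.652
d' = 0.598 − (-2.652) = 3.250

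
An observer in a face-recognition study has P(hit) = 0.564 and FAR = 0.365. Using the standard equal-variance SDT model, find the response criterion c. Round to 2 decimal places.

c = 0.09

z(H) = 0.161
z(FA) = -0.345
c = −½·[z(H) + z(FA)] = −0.5 × (0.161 + (-0.345)) = 0.092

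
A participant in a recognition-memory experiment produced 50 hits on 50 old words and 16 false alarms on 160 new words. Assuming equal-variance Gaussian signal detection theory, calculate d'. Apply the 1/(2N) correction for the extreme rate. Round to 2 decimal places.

The hit rate is 50/50 = 1, so apply the 1/(2N) correction: H → 1 − 1/(2·50) = 0.99000.
z(H) = z(0.99000) = 2.326
z(FA) = z(0.10000) = -1.282
d' = 2.326 − (-1.282) = 3.608

d' = 3.61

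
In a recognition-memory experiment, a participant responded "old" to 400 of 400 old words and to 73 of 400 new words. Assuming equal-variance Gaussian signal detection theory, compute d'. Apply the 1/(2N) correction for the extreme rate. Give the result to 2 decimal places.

d' = 3.93

The hit rate is 400/400 = 1, so apply the 1/(2N) correction: H → 1 − 1/(2·400) = 0.99875.
z(H) = z(0.99875) = 3.023
z(FA) = z(0.18250) = -0.906
d' = 3.023 − (-0.906) = 3.929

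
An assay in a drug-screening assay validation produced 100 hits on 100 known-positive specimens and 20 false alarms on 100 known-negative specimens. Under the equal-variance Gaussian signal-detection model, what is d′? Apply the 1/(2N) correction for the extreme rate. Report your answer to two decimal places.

d′ = 3.42

The hit rate is 100/100 = 1, so apply the 1/(2N) correction: H → 1 − 1/(2·100) = 0.99500.
z(H) = z(0.99500) = 2.576
z(FA) = z(0.20000) = -0.842
d' = 2.576 − (-0.842) = 3.418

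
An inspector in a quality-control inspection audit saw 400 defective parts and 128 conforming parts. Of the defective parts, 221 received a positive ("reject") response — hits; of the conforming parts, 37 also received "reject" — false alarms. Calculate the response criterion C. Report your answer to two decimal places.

C = 0.21

H = 221/400 = 0.5525
FA = 37/128 = 0.2891
z(H) = z(0.5525) = 0.1320
z(FA) = z(0.2891) = -0.5560
c = −½·[z(H) + z(FA)] = −0.5 × (0.1320 + (-0.5560)) = 0.2120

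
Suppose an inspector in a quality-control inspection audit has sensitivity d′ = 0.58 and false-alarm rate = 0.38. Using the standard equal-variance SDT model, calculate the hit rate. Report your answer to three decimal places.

hit rate = 0.608

z(false-alarm rate) = z(0.38) = -0.3055
z(H) = z(FA) + d' = -0.3055 + 0.58 = 0.2745
hit rate = Φ(0.2745) = 0.6081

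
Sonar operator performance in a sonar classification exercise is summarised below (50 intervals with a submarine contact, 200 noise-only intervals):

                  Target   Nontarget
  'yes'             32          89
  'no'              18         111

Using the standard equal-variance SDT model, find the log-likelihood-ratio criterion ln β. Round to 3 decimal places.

ln β = -0.055

H = 32/50 = 0.6400
FA = 89/200 = 0.4450
z(H) = 0.3585
z(FA) = -0.1383
ln β = −½·[z(H)² − z(FA)²] = −0.5 × (0.1285 − 0.0191) = -0.0547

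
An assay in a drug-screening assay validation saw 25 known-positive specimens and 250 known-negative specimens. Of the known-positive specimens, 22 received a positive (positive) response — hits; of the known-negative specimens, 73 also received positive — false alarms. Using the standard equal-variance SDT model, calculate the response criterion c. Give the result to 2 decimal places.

c = -0.31

H = 22/25 = 0.8800
FA = 73/250 = 0.2920
z(H) = 1.175
z(FA) = -0.548
c = −½·[z(H) + z(FA)] = −0.5 × (1.175 + (-0.548)) = -0.3135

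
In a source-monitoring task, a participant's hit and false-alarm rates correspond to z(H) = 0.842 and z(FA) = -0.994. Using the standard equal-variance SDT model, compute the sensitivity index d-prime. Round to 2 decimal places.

d' = z(H) − z(FA) = 0.842 − (-0.994) = 1.836

d-prime = 1.84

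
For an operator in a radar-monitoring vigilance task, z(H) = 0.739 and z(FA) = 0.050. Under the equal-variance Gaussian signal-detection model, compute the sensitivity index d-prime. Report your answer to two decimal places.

d-prime = 0.69

d' = z(H) − z(FA) = 0.739 − 0.050 = 0.689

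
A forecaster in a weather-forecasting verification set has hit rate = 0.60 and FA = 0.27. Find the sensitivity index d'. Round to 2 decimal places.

d' = 0.87

z(H) = z(0.60) = 0.2533
z(FA) = z(0.27) = -0.6128
d' = z(H) − z(FA) = 0.2533 − (-0.6128) = 0.8661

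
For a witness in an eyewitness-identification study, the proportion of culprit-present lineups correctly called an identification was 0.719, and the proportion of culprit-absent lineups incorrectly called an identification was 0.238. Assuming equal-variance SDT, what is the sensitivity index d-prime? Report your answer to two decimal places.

z(H) = z(0.719) = 0.5799
z(FA) = z(0.238) = -0.7128
d' = z(H) − z(FA) = 0.5799 − (-0.7128) = 1.2927

d-prime = 1.29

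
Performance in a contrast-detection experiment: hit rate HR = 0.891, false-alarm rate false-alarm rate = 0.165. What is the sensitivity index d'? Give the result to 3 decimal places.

z(0.891) = 1.2319, z(0.165) = -0.9741
d' = z(H) − z(FA) = 1.2319 − (-0.9741) = 2.2060

d' = 2.206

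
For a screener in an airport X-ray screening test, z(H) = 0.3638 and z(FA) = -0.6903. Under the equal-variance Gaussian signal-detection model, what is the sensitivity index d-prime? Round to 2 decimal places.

d-prime = 1.05

d' = z(H) − z(FA) = 0.3638 − (-0.6903) = 1.0541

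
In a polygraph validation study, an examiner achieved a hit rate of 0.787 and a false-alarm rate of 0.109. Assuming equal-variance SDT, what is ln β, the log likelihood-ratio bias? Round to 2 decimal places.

Φ⁻¹(0.787) = 0.796, Φ⁻¹(0.109) = -1.232
ln β = −½·[z(H)² − z(FA)²] = −0.5 × (0.634 − 1.518) = 0.442

ln β = 0.44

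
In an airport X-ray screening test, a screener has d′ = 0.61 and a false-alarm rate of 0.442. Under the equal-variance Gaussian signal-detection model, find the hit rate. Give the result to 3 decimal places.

hit rate = 0.679

z(false-alarm rate) = z(0.442) = -0.1459
z(H) = z(FA) + d' = -0.1459 + 0.61 = 0.4641
hit rate = Φ(0.4641) = 0.6787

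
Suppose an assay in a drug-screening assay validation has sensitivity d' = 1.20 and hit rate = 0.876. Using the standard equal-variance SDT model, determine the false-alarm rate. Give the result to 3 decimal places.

z(hit rate) = z(0.876) = 1.1552
z(FA) = z(H) − d' = 1.1552 − 1.20 = -0.0448
false-alarm rate = Φ(-0.0448) = 0.4821

false-alarm rate = 0.482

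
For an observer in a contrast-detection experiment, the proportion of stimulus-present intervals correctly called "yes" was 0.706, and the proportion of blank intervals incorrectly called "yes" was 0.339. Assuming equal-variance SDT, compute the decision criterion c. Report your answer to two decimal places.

c = -0.06

z(H) = z(0.706) = 0.5417
z(FA) = z(0.339) = -0.4152
c = −½·[z(H) + z(FA)] = −0.5 × (0.5417 + (-0.4152)) = -0.06325
c < 0: the observer has a liberal response bias.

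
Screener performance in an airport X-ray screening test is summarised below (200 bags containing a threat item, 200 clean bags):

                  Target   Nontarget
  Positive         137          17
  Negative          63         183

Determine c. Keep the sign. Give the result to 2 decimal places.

H = 137/200 = 0.6850
FA = 17/200 = 0.0850
z(0.6850) = 0.4817, z(0.0850) = -1.3722
c = −½·[z(H) + z(FA)] = −0.5 × (0.4817 + (-1.3722)) = 0.44525

c = 0.45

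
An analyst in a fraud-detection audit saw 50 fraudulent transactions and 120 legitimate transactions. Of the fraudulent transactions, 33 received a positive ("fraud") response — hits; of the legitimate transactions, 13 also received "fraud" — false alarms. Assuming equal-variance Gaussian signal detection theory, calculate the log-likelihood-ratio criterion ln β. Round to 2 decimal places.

ln β = 0.68

H = 33/50 = 0.6600
FA = 13/120 = 0.1083
z(H) = z(0.6600) = 0.412
z(FA) = z(0.1083) = -1.236
ln β = −½·[z(H)² − z(FA)²] = −0.5 × (0.170 − 1.528) = 0.679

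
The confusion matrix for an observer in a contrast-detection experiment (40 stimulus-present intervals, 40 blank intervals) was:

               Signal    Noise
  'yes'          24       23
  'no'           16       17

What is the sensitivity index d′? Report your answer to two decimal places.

d′ = 0.06

H = 24/40 = 0.6000
FA = 23/40 = 0.5750
Φ⁻¹(H) = 0.253
Φ⁻¹(FA) = 0.189
d' = z(H) − z(FA) = 0.253 − 0.189 = 0.064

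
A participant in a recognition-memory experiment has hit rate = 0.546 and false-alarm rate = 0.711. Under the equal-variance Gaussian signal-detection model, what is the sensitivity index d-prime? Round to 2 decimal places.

d-prime = -0.44

Φ⁻¹(H) = 0.116
Φ⁻¹(FA) = 0.556
d' = z(H) − z(FA) = 0.116 − 0.556 = -0.440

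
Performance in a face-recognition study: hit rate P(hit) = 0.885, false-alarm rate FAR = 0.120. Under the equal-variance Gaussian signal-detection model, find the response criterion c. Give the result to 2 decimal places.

c = -0.01

Φ⁻¹(0.885) = 1.2004, Φ⁻¹(0.120) = -1.1750
c = −½·[z(H) + z(FA)] = −0.5 × (1.2004 + (-1.1750)) = -0.0127
c < 0: the observer has a liberal response bias.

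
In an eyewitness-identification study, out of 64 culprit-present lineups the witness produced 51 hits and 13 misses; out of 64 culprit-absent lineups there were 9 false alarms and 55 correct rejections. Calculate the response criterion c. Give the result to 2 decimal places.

c = 0.12

H = 51/64 = 0.7969
FA = 9/64 = 0.1406
z(H) = 0.8306
z(FA) = -1.0776
c = −½·[z(H) + z(FA)] = −0.5 × (0.8306 + (-1.0776)) = 0.1235
c > 0: the witness has a conservative response bias.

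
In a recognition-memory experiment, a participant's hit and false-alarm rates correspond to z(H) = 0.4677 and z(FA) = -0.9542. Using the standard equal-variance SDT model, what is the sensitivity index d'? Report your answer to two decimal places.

d' = z(H) − z(FA) = 0.4677 − (-0.9542) = 1.4219

d' = 1.42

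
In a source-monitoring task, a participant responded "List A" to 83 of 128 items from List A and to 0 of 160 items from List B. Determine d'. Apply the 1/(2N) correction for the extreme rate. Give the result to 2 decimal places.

d' = 3.12

The false-alarm rate is 0/160 = 0, so apply the 1/(2N) correction: FA → 1/(2·160) = 0.00313.
z(H) = z(0.64844) = 0.381
z(FA) = z(0.00313) = -2.734
d' = 0.381 − (-2.734) = 3.115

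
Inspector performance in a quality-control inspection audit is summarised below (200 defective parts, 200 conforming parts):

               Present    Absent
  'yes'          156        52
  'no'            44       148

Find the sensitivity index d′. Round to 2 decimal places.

H = 156/200 = 0.7800
FA = 52/200 = 0.2600
z(H) = z(0.7800) = 0.772
z(FA) = z(0.2600) = -0.643
d' = z(H) − z(FA) = 0.772 − (-0.643) = 1.415

d′ = 1.42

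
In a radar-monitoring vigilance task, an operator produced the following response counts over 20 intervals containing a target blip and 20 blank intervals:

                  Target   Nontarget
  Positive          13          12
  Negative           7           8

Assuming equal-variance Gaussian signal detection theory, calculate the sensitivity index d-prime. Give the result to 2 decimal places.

H = 13/20 = 0.6500
FA = 12/20 = 0.6000
Φ⁻¹(H) = Φ⁻¹(0.6500) = 0.385
Φ⁻¹(FA) = Φ⁻¹(0.6000) = 0.253
d' = z(H) − z(FA) = 0.385 − 0.253 = 0.132

d-prime = 0.13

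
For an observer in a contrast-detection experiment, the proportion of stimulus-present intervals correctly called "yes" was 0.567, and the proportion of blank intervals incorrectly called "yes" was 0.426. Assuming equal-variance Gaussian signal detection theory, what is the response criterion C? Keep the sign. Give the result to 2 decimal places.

C = 0.01

z(H) = z(0.567) = 0.169
z(FA) = z(0.426) = -0.187
c = −½·[z(H) + z(FA)] = −0.5 × (0.169 + (-0.187)) = 0.009
c > 0: the observer has a conservative response bias.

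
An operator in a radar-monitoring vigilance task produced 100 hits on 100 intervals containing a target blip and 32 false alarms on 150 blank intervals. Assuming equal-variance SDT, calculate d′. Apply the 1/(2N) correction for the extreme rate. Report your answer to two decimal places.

d′ = 3.37

The hit rate is 100/100 = 1, so apply the 1/(2N) correction: H → 1 − 1/(2·100) = 0.99500.
z(H) = z(0.99500) = 2.576
z(FA) = z(0.21333) = -0.795
d' = 2.576 − (-0.795) = 3.371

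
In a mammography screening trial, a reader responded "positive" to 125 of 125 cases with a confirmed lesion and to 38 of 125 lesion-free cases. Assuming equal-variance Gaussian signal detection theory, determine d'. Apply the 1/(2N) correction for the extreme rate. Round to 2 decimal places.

d' = 3.17

The hit rate is 125/125 = 1, so apply the 1/(2N) correction: H → 1 − 1/(2·125) = 0.99600.
z(H) = z(0.99600) = 2.652
z(FA) = z(0.30400) = -0.513
d' = 2.652 − (-0.513) = 3.165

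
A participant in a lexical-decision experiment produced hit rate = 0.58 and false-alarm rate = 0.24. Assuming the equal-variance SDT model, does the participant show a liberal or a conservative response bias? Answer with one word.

z(H) = 0.202, z(FA) = -0.706
c = −½·(z(H) + z(FA)) = 0.252
c > 0 → conservative criterion (biased toward responding “no”).

conservative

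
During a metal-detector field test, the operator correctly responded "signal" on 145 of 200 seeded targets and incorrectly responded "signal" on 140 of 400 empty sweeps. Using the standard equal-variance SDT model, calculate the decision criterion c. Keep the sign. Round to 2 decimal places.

c = -0.11

H = 145/200 = 0.7250
FA = 140/400 = 0.3500
z(H) = z(0.7250) = 0.598
z(FA) = z(0.3500) = -0.385
c = −½·[z(H) + z(FA)] = −0.5 × (0.598 + (-0.385)) = -0.1065
c < 0: the operator has a liberal response bias.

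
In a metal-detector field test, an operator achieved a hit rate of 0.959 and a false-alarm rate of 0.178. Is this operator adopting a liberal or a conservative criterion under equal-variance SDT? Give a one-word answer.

liberal

z(H) = 1.739, z(FA) = -0.923
c = −½·(z(H) + z(FA)) = -0.408
c < 0 → liberal criterion (biased toward responding “yes”).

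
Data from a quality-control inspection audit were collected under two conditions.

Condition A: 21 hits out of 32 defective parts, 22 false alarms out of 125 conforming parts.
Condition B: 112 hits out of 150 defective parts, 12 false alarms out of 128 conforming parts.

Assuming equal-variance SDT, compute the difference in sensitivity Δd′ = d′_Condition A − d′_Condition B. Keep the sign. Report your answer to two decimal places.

Condition A: z(0.6562) = 0.402, z(0.1760) = -0.931, d' = 1.333
Condition B: z(0.7467) = 0.664, z(0.0938) = -1.318, d' = 1.982
Δd' = d'_Condition A − d'_Condition B = 1.333 − 1.982 = -0.649
Condition B has the higher sensitivity.

Δd′ = -0.65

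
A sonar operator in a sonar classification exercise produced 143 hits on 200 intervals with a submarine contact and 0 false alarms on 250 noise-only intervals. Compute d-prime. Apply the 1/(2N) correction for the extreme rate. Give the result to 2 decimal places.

d-prime = 3.45

The false-alarm rate is 0/250 = 0, so apply the 1/(2N) correction: FA → 1/(2·250) = 0.00200.
z(H) = z(0.71500) = 0.568
z(FA) = z(0.00200) = -2.878
d' = 0.568 − (-2.878) = 3.446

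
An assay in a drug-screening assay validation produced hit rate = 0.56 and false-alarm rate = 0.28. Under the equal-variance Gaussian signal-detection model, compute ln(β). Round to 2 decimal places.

ln β = 0.16

z(H) = 0.151
z(FA) = -0.583
ln β = −½·[z(H)² − z(FA)²] = −0.5 × (0.023 − 0.340) = 0.1585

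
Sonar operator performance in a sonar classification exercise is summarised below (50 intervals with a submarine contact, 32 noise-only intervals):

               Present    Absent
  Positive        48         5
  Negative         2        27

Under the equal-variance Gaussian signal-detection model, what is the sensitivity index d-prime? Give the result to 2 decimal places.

d-prime = 2.76

H = 48/50 = 0.9600
FA = 5/32 = 0.1562
z(H) = z(0.9600) = 1.7507
z(FA) = z(0.1562) = -1.0102
d' = z(H) − z(FA) = 1.7507 − (-1.0102) = 2.7609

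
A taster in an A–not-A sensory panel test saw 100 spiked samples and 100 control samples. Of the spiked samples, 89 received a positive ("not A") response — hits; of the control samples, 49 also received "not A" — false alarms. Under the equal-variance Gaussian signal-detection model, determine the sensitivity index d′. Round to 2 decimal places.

H = 89/100 = 0.8900
FA = 49/100 = 0.4900
z(H) = 1.227
z(FA) = -0.025
d' = z(H) − z(FA) = 1.227 − (-0.025) = 1.252

d′ = 1.25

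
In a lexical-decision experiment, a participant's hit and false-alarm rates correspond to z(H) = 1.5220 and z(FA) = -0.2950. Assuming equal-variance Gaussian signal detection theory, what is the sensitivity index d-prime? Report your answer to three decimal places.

d' = z(H) − z(FA) = 1.5220 − (-0.2950) = 1.8170

d-prime = 1.817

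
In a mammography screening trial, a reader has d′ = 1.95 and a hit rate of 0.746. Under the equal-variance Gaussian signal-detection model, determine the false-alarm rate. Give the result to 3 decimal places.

false-alarm rate = 0.099

z(hit rate) = z(0.746) = 0.6620
z(FA) = z(H) − d' = 0.6620 − 1.95 = -1.2880
false-alarm rate = Φ(-1.2880) = 0.0989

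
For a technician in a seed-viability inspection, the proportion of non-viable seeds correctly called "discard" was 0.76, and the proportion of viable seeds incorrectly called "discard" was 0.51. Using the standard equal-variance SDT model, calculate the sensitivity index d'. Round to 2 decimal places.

d' = 0.68

z(H) = 0.7063
z(FA) = 0.0251
d' = z(H) − z(FA) = 0.7063 − 0.0251 = 0.6812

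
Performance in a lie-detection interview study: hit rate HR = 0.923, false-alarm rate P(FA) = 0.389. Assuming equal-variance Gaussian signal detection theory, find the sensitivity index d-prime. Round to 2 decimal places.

d-prime = 1.71

z(H) = z(0.923) = 1.426
z(FA) = z(0.389) = -0.282
d' = z(H) − z(FA) = 1.426 − (-0.282) = 1.708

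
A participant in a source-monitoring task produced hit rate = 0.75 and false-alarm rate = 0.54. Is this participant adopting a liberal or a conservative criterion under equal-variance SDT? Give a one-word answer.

liberal

z(H) = 0.674, z(FA) = 0.100
c = −½·(z(H) + z(FA)) = -0.387
c < 0 → liberal criterion (biased toward responding “yes”).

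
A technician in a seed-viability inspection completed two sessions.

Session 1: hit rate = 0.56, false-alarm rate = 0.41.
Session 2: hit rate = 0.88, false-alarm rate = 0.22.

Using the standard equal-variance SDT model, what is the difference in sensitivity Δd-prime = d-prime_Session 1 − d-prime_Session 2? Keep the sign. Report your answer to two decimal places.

Session 1: z(0.56) = 0.151, z(0.41) = -0.228, d' = 0.379
Session 2: z(0.88) = 1.175, z(0.22) = -0.772, d' = 1.947
Δd' = d'_Session 1 − d'_Session 2 = 0.379 − 1.947 = -1.568
Session 2 has the higher sensitivity.

Δd-prime = -1.57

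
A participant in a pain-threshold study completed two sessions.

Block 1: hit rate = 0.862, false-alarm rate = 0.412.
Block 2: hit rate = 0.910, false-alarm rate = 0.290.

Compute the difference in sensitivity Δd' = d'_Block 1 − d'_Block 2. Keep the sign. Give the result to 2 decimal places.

Block 1: z(0.862) = 1.089, z(0.412) = -0.222, d' = 1.311
Block 2: z(0.910) = 1.341, z(0.290) = -0.553, d' = 1.894
Δd' = d'_Block 1 − d'_Block 2 = 1.311 − 1.894 = -0.583
Block 2 has the higher sensitivity.

Δd' = -0.58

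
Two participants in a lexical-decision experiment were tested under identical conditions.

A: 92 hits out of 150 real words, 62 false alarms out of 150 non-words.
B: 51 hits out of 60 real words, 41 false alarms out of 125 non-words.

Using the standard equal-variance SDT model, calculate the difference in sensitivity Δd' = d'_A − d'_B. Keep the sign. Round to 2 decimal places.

Δd' = -0.97

A: z(0.6133) = 0.288, z(0.4133) = -0.219, d' = 0.507
B: z(0.8500) = 1.036, z(0.3280) = -0.445, d' = 1.481
Δd' = d'_A − d'_B = 0.507 − 1.481 = -0.974
B has the higher sensitivity.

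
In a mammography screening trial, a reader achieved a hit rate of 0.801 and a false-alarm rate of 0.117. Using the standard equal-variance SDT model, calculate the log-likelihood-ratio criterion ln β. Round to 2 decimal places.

z(H) = z(0.801) = 0.845
z(FA) = z(0.117) = -1.190
ln β = −½·[z(H)² − z(FA)²] = −0.5 × (0.714 − 1.416) = 0.351

ln β = 0.35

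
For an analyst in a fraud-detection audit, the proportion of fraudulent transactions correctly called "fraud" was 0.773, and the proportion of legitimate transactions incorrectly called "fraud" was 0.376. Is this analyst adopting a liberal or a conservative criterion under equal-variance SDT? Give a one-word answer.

z(H) = 0.749, z(FA) = -0.316
c = −½·(z(H) + z(FA)) = -0.2165
c < 0 → liberal criterion (biased toward responding “yes”).

liberal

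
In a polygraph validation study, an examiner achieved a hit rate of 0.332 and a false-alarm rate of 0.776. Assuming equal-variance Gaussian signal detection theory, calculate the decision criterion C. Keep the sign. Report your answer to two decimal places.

z(H) = z(0.332) = -0.434
z(FA) = z(0.776) = 0.759
c = −½·[z(H) + z(FA)] = −0.5 × (-0.434 + 0.759) = -0.1625

C = -0.16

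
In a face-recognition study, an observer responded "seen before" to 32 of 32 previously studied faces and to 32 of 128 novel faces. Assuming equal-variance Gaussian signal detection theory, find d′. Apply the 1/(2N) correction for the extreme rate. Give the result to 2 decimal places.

d′ = 2.83

The hit rate is 32/32 = 1, so apply the 1/(2N) correction: H → 1 − 1/(2·32) = 0.98438.
z(H) = z(0.98438) = 2.154
z(FA) = z(0.25000) = -0.674
d' = 2.154 − (-0.674) = 2.828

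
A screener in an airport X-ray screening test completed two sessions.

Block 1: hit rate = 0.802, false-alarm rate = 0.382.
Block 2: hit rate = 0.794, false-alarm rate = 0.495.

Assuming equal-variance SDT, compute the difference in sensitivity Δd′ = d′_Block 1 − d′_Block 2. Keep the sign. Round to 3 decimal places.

Block 1: z(0.802) = 0.8488, z(0.382) = -0.3002, d' = 1.1490
Block 2: z(0.794) = 0.8204, z(0.495) = -0.0125, d' = 0.8329
Δd' = d'_Block 1 − d'_Block 2 = 1.1490 − 0.8329 = 0.3161
Block 1 has the higher sensitivity.

Δd′ = 0.316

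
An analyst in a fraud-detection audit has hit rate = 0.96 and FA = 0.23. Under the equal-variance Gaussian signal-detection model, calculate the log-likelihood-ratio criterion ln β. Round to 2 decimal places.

ln β = -1.26

z(H) = 1.751
z(FA) = -0.739
ln β = −½·[z(H)² − z(FA)²] = −0.5 × (3.066 − 0.546) = -1.260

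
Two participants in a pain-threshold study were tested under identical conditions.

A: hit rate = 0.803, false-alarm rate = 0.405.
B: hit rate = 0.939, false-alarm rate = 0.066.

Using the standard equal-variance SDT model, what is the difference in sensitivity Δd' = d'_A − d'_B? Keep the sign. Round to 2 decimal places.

A: z(0.803) = 0.852, z(0.405) = -0.240, d' = 1.092
B: z(0.939) = 1.546, z(0.066) = -1.506, d' = 3.052
Δd' = d'_A − d'_B = 1.092 − 3.052 = -1.960
B has the higher sensitivity.

Δd' = -1.96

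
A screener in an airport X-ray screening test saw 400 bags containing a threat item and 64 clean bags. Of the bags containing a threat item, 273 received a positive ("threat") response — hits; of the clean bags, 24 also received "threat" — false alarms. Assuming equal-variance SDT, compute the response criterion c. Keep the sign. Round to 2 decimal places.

c = -0.08

H = 273/400 = 0.6825
FA = 24/64 = 0.3750
z(H) = 0.4747
z(FA) = -0.3186
c = −½·[z(H) + z(FA)] = −0.5 × (0.4747 + (-0.3186)) = -0.07805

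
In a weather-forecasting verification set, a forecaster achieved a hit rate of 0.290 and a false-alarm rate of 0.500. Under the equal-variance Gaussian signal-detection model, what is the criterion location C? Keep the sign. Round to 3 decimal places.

z(0.290) = -0.5534, z(0.500) = 0.0000
c = −½·[z(H) + z(FA)] = −0.5 × (-0.5534 + 0.0000) = 0.2767
c > 0: the forecaster has a conservative response bias.

C = 0.277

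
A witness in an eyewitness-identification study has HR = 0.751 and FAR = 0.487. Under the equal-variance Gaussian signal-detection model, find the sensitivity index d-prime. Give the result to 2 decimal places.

Φ⁻¹(H) = 0.6776
Φ⁻¹(FA) = -0.0326
d' = z(H) − z(FA) = 0.6776 − (-0.0326) = 0.7102

d-prime = 0.71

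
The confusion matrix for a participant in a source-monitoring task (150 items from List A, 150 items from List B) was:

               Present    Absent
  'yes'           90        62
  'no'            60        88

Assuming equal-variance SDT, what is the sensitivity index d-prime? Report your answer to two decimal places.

H = 90/150 = 0.6000
FA = 62/150 = 0.4133
z(H) = 0.2533
z(FA) = -0.2191
d' = z(H) − z(FA) = 0.2533 − (-0.2191) = 0.4724

d-prime = 0.47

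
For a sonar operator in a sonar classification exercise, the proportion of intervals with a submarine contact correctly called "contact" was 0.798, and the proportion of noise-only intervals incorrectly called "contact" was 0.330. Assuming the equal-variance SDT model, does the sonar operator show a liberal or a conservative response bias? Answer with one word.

liberal

z(H) = 0.834, z(FA) = -0.440
c = −½·(z(H) + z(FA)) = -0.197
c < 0 → liberal criterion (biased toward responding “yes”).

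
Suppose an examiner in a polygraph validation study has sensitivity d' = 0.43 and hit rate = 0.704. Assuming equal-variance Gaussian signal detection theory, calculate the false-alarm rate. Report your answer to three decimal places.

false-alarm rate = 0.542

z(hit rate) = z(0.704) = 0.5359
z(FA) = z(H) − d' = 0.5359 − 0.43 = 0.1059
false-alarm rate = Φ(0.1059) = 0.5422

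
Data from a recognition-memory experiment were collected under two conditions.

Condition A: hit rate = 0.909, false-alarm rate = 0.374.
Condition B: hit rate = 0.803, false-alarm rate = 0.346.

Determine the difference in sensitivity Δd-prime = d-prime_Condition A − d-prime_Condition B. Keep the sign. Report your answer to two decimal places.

Condition A: z(0.909) = 1.335, z(0.374) = -0.321, d' = 1.656
Condition B: z(0.803) = 0.852, z(0.346) = -0.396, d' = 1.248
Δd' = d'_Condition A − d'_Condition B = 1.656 − 1.248 = 0.408
Condition A has the higher sensitivity.

Δd-prime = 0.41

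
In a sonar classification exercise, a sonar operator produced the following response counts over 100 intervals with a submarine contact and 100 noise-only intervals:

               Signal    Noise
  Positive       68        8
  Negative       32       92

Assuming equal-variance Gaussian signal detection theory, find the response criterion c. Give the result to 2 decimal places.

c = 0.47

H = 68/100 = 0.6800
FA = 8/100 = 0.0800
z(0.6800) = 0.468, z(0.0800) = -1.405
c = −½·[z(H) + z(FA)] = −0.5 × (0.468 + (-1.405)) = 0.4685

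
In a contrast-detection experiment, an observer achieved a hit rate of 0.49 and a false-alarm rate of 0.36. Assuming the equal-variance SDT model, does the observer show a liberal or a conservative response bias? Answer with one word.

conservative

z(H) = -0.025, z(FA) = -0.358
c = −½·(z(H) + z(FA)) = 0.1915
c > 0 → conservative criterion (biased toward responding “no”).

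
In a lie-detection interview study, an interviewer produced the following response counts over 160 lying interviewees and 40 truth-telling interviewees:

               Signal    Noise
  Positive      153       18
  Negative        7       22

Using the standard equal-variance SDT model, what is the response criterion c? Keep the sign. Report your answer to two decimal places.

H = 153/160 = 0.9563
FA = 18/40 = 0.4500
z(H) = 1.709
z(FA) = -0.126
c = −½·[z(H) + z(FA)] = −0.5 × (1.709 + (-0.126)) = -0.7915
c < 0: the interviewer has a liberal response bias.

c = -0.79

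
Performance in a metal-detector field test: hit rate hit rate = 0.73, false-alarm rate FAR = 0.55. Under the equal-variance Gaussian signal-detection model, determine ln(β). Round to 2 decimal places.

Φ⁻¹(H) = 0.613
Φ⁻¹(FA) = 0.126
ln β = −½·[z(H)² − z(FA)²] = −0.5 × (0.376 − 0.016) = -0.180

ln β = -0.18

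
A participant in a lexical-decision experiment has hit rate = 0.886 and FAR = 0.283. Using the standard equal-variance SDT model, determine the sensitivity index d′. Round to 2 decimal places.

z(0.886) = 1.206, z(0.283) = -0.574
d' = z(H) − z(FA) = 1.206 − (-0.574) = 1.780

d′ = 1.78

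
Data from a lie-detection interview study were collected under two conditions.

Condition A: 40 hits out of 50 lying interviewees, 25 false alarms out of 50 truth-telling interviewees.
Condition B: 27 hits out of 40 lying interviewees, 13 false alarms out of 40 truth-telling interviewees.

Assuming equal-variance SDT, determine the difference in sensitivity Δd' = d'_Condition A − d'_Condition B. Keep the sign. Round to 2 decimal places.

Condition A: z(0.8000) = 0.842, z(0.5000) = 0.000, d' = 0.842
Condition B: z(0.6750) = 0.454, z(0.3250) = -0.454, d' = 0.908
Δd' = d'_Condition A − d'_Condition B = 0.842 − 0.908 = -0.066
Condition B has the higher sensitivity.

Δd' = -0.07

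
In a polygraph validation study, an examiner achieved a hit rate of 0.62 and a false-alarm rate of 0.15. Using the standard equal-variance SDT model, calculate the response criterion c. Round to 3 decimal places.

c = 0.365

Φ⁻¹(0.62) = 0.3055, Φ⁻¹(0.15) = -1.0364
c = −½·[z(H) + z(FA)] = −0.5 × (0.3055 + (-1.0364)) = 0.36545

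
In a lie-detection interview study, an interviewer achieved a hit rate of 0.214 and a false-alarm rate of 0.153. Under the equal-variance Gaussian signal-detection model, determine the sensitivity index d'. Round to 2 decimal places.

d' = 0.23

z(H) = -0.793
z(FA) = -1.024
d' = z(H) − z(FA) = -0.793 − (-1.024) = 0.231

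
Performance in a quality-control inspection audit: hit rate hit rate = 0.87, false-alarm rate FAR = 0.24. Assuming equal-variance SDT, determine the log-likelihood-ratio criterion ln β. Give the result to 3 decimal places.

z(H) = 1.1264
z(FA) = -0.7063
ln β = −½·[z(H)² − z(FA)²] = −0.5 × (1.2688 − 0.4989) = -0.38495

ln β = -0.385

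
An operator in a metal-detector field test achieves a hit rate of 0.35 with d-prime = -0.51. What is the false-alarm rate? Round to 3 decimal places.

z(hit rate) = z(0.35) = -0.3853
z(FA) = z(H) − d' = -0.3853 − (-0.51) = 0.1247
false-alarm rate = Φ(0.1247) = 0.5496

false-alarm rate = 0.550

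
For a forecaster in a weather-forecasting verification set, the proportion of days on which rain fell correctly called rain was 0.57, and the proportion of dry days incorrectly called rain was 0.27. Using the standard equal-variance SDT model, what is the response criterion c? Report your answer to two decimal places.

c = 0.22

z(0.57) = 0.1764, z(0.27) = -0.6128
c = −½·[z(H) + z(FA)] = −0.5 × (0.1764 + (-0.6128)) = 0.2182
c > 0: the forecaster has a conservative response bias.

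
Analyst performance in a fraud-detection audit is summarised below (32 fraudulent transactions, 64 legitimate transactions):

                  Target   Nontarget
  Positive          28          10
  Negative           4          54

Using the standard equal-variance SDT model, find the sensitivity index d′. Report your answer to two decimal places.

H = 28/32 = 0.8750
FA = 10/64 = 0.1562
z(H) = z(0.8750) = 1.150
z(FA) = z(0.1562) = -1.010
d' = z(H) − z(FA) = 1.150 − (-1.010) = 2.160

d′ = 2.16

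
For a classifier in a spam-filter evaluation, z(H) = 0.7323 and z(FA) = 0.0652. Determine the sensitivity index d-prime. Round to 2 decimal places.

d-prime = 0.67

d' = z(H) − z(FA) = 0.7323 − 0.0652 = 0.6671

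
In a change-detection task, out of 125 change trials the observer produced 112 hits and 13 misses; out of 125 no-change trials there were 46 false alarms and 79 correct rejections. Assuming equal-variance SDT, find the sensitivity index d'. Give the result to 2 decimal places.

H = 112/125 = 0.8960
FA = 46/125 = 0.3680
Φ⁻¹(0.8960) = 1.259, Φ⁻¹(0.3680) = -0.337
d' = z(H) − z(FA) = 1.259 − (-0.337) = 1.596

d' = 1.60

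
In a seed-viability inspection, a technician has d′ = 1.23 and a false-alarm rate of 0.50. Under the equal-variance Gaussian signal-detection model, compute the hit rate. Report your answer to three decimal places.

hit rate = 0.891

z(false-alarm rate) = z(0.50) = 0.0000
z(H) = z(FA) + d' = 0.0000 + 1.23 = 1.2300
hit rate = Φ(1.2300) = 0.8907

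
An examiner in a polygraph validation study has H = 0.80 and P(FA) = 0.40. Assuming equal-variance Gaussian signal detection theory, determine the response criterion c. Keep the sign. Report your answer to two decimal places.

c = -0.29

z(H) = 0.8416
z(FA) = -0.2533
c = −½·[z(H) + z(FA)] = −0.5 × (0.8416 + (-0.2533)) = -0.29415
c < 0: the examiner has a liberal response bias.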